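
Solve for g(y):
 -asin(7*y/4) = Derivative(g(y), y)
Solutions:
 g(y) = C1 - y*asin(7*y/4) - sqrt(16 - 49*y^2)/7


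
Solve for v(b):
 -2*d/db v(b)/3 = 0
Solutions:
 v(b) = C1


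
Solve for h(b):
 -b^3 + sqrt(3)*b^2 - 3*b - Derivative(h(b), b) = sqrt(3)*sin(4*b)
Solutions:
 h(b) = C1 - b^4/4 + sqrt(3)*b^3/3 - 3*b^2/2 + sqrt(3)*cos(4*b)/4


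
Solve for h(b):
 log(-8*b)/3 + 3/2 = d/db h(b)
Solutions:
 h(b) = C1 + b*log(-b)/3 + b*(log(2) + 7/6)


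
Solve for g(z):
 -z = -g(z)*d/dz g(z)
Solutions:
 g(z) = -sqrt(C1 + z^2)
 g(z) = sqrt(C1 + z^2)


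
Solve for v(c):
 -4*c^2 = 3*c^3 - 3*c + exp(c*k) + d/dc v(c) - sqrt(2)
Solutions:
 v(c) = C1 - 3*c^4/4 - 4*c^3/3 + 3*c^2/2 + sqrt(2)*c - exp(c*k)/k


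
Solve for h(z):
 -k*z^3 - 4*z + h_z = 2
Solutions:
 h(z) = C1 + k*z^4/4 + 2*z^2 + 2*z


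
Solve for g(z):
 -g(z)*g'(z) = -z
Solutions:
 g(z) = -sqrt(C1 + z^2)
 g(z) = sqrt(C1 + z^2)


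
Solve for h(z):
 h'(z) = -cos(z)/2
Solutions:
 h(z) = C1 - sin(z)/2


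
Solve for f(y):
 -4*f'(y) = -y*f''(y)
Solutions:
 f(y) = C1 + C2*y^5


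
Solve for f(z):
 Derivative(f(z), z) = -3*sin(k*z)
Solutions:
 f(z) = C1 + 3*cos(k*z)/k


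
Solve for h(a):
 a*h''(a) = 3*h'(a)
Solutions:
 h(a) = C1 + C2*a^4


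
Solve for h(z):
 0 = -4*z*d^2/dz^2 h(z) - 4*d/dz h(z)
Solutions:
 h(z) = C1 + C2*log(z)


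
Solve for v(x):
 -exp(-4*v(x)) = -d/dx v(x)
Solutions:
 v(x) = log(-I*(C1 + 4*x)^(1/4))
 v(x) = log(I*(C1 + 4*x)^(1/4))
 v(x) = log(-(C1 + 4*x)^(1/4))
 v(x) = log(C1 + 4*x)/4


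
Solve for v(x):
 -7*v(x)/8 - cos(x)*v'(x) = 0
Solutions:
 v(x) = C1*(sin(x) - 1)^(7/16)/(sin(x) + 1)^(7/16)


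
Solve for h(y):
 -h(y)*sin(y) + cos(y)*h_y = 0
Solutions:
 h(y) = C1/cos(y)


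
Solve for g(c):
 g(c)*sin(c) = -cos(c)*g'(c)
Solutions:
 g(c) = C1*cos(c)


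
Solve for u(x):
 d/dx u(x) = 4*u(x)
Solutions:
 u(x) = C1*exp(4*x)


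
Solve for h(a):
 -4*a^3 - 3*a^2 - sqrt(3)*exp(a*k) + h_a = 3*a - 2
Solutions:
 h(a) = C1 + a^4 + a^3 + 3*a^2/2 - 2*a + sqrt(3)*exp(a*k)/k


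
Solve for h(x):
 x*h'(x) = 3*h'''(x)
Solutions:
 h(x) = C1 + Integral(C2*airyai(3^(2/3)*x/3) + C3*airybi(3^(2/3)*x/3), x)


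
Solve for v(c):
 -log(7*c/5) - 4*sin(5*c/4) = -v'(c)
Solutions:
 v(c) = C1 + c*log(c) - c*log(5) - c + c*log(7) - 16*cos(5*c/4)/5


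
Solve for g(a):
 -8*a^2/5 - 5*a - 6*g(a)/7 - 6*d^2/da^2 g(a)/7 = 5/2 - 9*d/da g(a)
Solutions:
 g(a) = C1*exp(a*(21 - 5*sqrt(17))/4) + C2*exp(a*(5*sqrt(17) + 21)/4) - 28*a^2/15 - 1351*a/30 - 14161/30


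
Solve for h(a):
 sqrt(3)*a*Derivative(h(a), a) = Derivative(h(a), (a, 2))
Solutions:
 h(a) = C1 + C2*erfi(sqrt(2)*3^(1/4)*a/2)


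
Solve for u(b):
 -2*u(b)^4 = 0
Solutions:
 u(b) = 0


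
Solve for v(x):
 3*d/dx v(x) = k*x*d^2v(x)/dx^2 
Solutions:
 v(x) = C1 + x^(((re(k) + 3)*re(k) + im(k)^2)/(re(k)^2 + im(k)^2))*(C2*sin(3*log(x)*Abs(im(k))/(re(k)^2 + im(k)^2)) + C3*cos(3*log(x)*im(k)/(re(k)^2 + im(k)^2)))


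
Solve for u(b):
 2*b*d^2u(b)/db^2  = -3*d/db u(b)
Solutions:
 u(b) = C1 + C2/sqrt(b)


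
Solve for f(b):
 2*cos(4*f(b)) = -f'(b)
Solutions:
 f(b) = -asin((C1 + exp(16*b))/(C1 - exp(16*b)))/4 + pi/4
 f(b) = asin((C1 + exp(16*b))/(C1 - exp(16*b)))/4


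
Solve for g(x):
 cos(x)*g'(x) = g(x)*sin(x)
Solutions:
 g(x) = C1/cos(x)


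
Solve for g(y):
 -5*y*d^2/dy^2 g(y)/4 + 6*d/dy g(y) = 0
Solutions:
 g(y) = C1 + C2*y^(29/5)


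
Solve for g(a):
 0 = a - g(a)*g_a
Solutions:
 g(a) = -sqrt(C1 + a^2)
 g(a) = sqrt(C1 + a^2)


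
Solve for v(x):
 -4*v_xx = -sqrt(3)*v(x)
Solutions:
 v(x) = C1*exp(-3^(1/4)*x/2) + C2*exp(3^(1/4)*x/2)


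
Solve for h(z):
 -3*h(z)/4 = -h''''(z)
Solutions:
 h(z) = C1*exp(-sqrt(2)*3^(1/4)*z/2) + C2*exp(sqrt(2)*3^(1/4)*z/2) + C3*sin(sqrt(2)*3^(1/4)*z/2) + C4*cos(sqrt(2)*3^(1/4)*z/2)


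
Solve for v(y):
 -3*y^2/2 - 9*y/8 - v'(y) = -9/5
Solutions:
 v(y) = C1 - y^3/2 - 9*y^2/16 + 9*y/5


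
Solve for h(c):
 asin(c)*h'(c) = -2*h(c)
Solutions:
 h(c) = C1*exp(-2*Integral(1/asin(c), c))


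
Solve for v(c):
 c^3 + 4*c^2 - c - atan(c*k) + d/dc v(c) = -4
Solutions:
 v(c) = C1 - c^4/4 - 4*c^3/3 + c^2/2 - 4*c + Piecewise((c*atan(c*k) - log(c^2*k^2 + 1)/(2*k), Ne(k, 0)), (0, True))


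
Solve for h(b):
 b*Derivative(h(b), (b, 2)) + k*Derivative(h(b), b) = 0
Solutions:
 h(b) = C1 + b^(1 - re(k))*(C2*sin(log(b)*Abs(im(k))) + C3*cos(log(b)*im(k)))


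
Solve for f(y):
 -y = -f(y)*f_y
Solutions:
 f(y) = -sqrt(C1 + y^2)
 f(y) = sqrt(C1 + y^2)


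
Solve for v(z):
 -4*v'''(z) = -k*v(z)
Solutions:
 v(z) = C1*exp(2^(1/3)*k^(1/3)*z/2) + C2*exp(2^(1/3)*k^(1/3)*z*(-1 + sqrt(3)*I)/4) + C3*exp(-2^(1/3)*k^(1/3)*z*(1 + sqrt(3)*I)/4)


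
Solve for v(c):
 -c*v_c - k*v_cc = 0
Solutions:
 v(c) = C1 + C2*sqrt(k)*erf(sqrt(2)*c*sqrt(1/k)/2)


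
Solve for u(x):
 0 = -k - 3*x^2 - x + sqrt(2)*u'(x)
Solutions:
 u(x) = C1 + sqrt(2)*k*x/2 + sqrt(2)*x^3/2 + sqrt(2)*x^2/4


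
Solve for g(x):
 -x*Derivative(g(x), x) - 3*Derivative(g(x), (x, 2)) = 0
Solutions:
 g(x) = C1 + C2*erf(sqrt(6)*x/6)


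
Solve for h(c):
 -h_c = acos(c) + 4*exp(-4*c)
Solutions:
 h(c) = C1 - c*acos(c) + sqrt(1 - c^2) + exp(-4*c)


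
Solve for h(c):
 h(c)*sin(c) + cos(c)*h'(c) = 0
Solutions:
 h(c) = C1*cos(c)


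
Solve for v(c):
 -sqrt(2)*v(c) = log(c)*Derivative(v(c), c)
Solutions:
 v(c) = C1*exp(-sqrt(2)*li(c))


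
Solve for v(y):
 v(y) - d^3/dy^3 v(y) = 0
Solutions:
 v(y) = C3*exp(y) + (C1*sin(sqrt(3)*y/2) + C2*cos(sqrt(3)*y/2))*exp(-y/2)


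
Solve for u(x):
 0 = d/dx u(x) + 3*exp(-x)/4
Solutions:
 u(x) = C1 + 3*exp(-x)/4


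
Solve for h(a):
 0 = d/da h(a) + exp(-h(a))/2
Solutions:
 h(a) = log(C1 - a/2)


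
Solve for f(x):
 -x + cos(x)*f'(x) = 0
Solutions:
 f(x) = C1 + Integral(x/cos(x), x)


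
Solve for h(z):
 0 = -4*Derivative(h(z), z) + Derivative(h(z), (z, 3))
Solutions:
 h(z) = C1 + C2*exp(-2*z) + C3*exp(2*z)


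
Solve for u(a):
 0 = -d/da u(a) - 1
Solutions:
 u(a) = C1 - a


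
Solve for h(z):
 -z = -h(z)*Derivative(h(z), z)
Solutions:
 h(z) = -sqrt(C1 + z^2)
 h(z) = sqrt(C1 + z^2)


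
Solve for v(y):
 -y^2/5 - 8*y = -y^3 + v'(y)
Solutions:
 v(y) = C1 + y^4/4 - y^3/15 - 4*y^2


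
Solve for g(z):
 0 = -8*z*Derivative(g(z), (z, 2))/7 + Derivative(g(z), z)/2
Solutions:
 g(z) = C1 + C2*z^(23/16)


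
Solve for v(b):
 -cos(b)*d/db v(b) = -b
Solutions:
 v(b) = C1 + Integral(b/cos(b), b)


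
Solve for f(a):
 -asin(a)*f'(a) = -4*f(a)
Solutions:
 f(a) = C1*exp(4*Integral(1/asin(a), a))


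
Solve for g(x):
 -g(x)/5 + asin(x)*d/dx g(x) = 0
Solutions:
 g(x) = C1*exp(Integral(1/asin(x), x)/5)


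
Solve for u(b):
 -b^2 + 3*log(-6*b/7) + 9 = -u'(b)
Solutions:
 u(b) = C1 + b^3/3 - 3*b*log(-b) + 3*b*(-2 - log(6) + log(7))


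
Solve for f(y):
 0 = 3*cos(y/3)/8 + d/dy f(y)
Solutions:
 f(y) = C1 - 9*sin(y/3)/8


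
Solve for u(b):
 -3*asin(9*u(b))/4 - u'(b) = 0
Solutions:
 Integral(1/asin(9*_y), (_y, u(b))) = C1 - 3*b/4


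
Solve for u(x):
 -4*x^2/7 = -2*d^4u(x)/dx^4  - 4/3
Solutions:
 u(x) = C1 + C2*x + C3*x^2 + C4*x^3 + x^6/1260 - x^4/36


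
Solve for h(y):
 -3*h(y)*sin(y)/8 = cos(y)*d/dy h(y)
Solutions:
 h(y) = C1*cos(y)^(3/8)


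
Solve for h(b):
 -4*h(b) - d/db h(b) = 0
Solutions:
 h(b) = C1*exp(-4*b)


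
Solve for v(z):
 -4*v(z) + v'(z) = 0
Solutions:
 v(z) = C1*exp(4*z)


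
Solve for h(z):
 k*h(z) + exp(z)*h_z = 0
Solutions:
 h(z) = C1*exp(k*exp(-z))


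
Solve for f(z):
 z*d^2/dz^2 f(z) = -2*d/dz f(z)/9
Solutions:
 f(z) = C1 + C2*z^(7/9)


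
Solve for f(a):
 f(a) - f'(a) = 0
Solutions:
 f(a) = C1*exp(a)


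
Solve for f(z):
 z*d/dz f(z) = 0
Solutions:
 f(z) = C1


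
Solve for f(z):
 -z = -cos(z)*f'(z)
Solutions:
 f(z) = C1 + Integral(z/cos(z), z)


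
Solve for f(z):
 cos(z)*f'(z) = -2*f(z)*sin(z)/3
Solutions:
 f(z) = C1*cos(z)^(2/3)


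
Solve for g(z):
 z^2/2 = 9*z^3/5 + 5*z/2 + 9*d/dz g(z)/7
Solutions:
 g(z) = C1 - 7*z^4/20 + 7*z^3/54 - 35*z^2/36


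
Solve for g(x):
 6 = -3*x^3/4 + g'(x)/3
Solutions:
 g(x) = C1 + 9*x^4/16 + 18*x


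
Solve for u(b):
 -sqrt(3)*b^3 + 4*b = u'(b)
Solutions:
 u(b) = C1 - sqrt(3)*b^4/4 + 2*b^2


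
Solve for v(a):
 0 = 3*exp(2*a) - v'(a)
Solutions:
 v(a) = C1 + 3*exp(2*a)/2


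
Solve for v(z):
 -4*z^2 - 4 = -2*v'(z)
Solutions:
 v(z) = C1 + 2*z^3/3 + 2*z


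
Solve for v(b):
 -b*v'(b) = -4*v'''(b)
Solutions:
 v(b) = C1 + Integral(C2*airyai(2^(1/3)*b/2) + C3*airybi(2^(1/3)*b/2), b)


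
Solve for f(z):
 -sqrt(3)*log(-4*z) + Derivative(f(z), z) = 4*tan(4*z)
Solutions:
 f(z) = C1 + sqrt(3)*z*(log(-z) - 1) + 2*sqrt(3)*z*log(2) - log(cos(4*z))


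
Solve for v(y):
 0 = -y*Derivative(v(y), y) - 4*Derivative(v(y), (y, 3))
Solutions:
 v(y) = C1 + Integral(C2*airyai(-2^(1/3)*y/2) + C3*airybi(-2^(1/3)*y/2), y)


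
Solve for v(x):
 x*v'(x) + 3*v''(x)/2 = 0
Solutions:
 v(x) = C1 + C2*erf(sqrt(3)*x/3)


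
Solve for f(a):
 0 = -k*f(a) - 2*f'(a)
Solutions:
 f(a) = C1*exp(-a*k/2)


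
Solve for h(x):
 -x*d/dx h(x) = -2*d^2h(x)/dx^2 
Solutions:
 h(x) = C1 + C2*erfi(x/2)


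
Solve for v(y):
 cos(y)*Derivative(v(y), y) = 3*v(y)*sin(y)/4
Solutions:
 v(y) = C1/cos(y)^(3/4)


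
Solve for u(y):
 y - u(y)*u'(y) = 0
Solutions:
 u(y) = -sqrt(C1 + y^2)
 u(y) = sqrt(C1 + y^2)


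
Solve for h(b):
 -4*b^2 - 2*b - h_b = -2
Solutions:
 h(b) = C1 - 4*b^3/3 - b^2 + 2*b


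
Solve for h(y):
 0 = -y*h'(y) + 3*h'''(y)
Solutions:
 h(y) = C1 + Integral(C2*airyai(3^(2/3)*y/3) + C3*airybi(3^(2/3)*y/3), y)


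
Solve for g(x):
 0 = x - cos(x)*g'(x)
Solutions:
 g(x) = C1 + Integral(x/cos(x), x)


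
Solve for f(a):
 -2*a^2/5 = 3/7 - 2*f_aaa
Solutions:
 f(a) = C1 + C2*a + C3*a^2 + a^5/300 + a^3/28


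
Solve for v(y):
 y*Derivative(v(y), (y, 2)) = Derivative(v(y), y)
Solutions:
 v(y) = C1 + C2*y^2


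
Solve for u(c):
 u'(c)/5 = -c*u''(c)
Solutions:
 u(c) = C1 + C2*c^(4/5)


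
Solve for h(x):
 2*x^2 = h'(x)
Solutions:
 h(x) = C1 + 2*x^3/3


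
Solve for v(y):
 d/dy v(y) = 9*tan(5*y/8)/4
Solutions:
 v(y) = C1 - 18*log(cos(5*y/8))/5


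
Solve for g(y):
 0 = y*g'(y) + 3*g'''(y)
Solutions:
 g(y) = C1 + Integral(C2*airyai(-3^(2/3)*y/3) + C3*airybi(-3^(2/3)*y/3), y)


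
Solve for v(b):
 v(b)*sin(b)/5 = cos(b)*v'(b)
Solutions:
 v(b) = C1/cos(b)^(1/5)


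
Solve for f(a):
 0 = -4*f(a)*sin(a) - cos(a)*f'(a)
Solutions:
 f(a) = C1*cos(a)^4


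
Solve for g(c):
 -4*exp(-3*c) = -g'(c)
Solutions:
 g(c) = C1 - 4*exp(-3*c)/3


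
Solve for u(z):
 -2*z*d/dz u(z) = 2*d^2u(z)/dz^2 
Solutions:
 u(z) = C1 + C2*erf(sqrt(2)*z/2)


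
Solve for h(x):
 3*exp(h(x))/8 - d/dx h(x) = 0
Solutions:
 h(x) = log(-1/(C1 + 3*x)) + 3*log(2)


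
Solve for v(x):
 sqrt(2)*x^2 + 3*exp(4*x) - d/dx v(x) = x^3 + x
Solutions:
 v(x) = C1 - x^4/4 + sqrt(2)*x^3/3 - x^2/2 + 3*exp(4*x)/4


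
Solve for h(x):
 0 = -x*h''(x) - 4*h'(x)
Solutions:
 h(x) = C1 + C2/x^3


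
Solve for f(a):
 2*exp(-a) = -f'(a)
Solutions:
 f(a) = C1 + 2*exp(-a)


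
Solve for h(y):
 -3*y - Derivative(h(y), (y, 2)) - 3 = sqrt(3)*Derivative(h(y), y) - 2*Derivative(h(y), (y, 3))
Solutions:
 h(y) = C1 + C2*exp(y*(1 - sqrt(1 + 8*sqrt(3)))/4) + C3*exp(y*(1 + sqrt(1 + 8*sqrt(3)))/4) - sqrt(3)*y^2/2 - sqrt(3)*y + y


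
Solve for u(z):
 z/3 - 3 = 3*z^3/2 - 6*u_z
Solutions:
 u(z) = C1 + z^4/16 - z^2/36 + z/2


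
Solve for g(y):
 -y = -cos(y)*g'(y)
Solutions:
 g(y) = C1 + Integral(y/cos(y), y)


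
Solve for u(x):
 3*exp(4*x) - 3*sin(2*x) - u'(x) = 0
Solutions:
 u(x) = C1 + 3*exp(4*x)/4 + 3*cos(2*x)/2


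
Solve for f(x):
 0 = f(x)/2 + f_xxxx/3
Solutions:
 f(x) = (C1*sin(6^(1/4)*x/2) + C2*cos(6^(1/4)*x/2))*exp(-6^(1/4)*x/2) + (C3*sin(6^(1/4)*x/2) + C4*cos(6^(1/4)*x/2))*exp(6^(1/4)*x/2)


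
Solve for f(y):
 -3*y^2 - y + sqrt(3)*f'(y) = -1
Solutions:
 f(y) = C1 + sqrt(3)*y^3/3 + sqrt(3)*y^2/6 - sqrt(3)*y/3


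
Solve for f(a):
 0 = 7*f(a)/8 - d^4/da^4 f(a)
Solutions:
 f(a) = C1*exp(-14^(1/4)*a/2) + C2*exp(14^(1/4)*a/2) + C3*sin(14^(1/4)*a/2) + C4*cos(14^(1/4)*a/2)


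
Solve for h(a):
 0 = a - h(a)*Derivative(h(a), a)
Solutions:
 h(a) = -sqrt(C1 + a^2)
 h(a) = sqrt(C1 + a^2)


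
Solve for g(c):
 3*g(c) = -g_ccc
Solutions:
 g(c) = C3*exp(-3^(1/3)*c) + (C1*sin(3^(5/6)*c/2) + C2*cos(3^(5/6)*c/2))*exp(3^(1/3)*c/2)


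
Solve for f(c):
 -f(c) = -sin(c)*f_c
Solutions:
 f(c) = C1*sqrt(cos(c) - 1)/sqrt(cos(c) + 1)


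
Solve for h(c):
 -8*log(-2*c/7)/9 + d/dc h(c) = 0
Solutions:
 h(c) = C1 + 8*c*log(-c)/9 + 8*c*(-log(7) - 1 + log(2))/9


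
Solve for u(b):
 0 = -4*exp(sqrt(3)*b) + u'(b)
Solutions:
 u(b) = C1 + 4*sqrt(3)*exp(sqrt(3)*b)/3


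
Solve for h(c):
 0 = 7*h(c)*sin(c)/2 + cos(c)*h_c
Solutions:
 h(c) = C1*cos(c)^(7/2)


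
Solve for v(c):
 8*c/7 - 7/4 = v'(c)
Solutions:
 v(c) = C1 + 4*c^2/7 - 7*c/4


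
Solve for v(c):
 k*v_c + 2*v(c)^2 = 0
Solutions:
 v(c) = k/(C1*k + 2*c)


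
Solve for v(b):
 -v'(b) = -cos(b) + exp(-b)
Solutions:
 v(b) = C1 + sin(b) + exp(-b)


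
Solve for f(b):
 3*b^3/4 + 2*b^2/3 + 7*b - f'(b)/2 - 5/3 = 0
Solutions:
 f(b) = C1 + 3*b^4/8 + 4*b^3/9 + 7*b^2 - 10*b/3


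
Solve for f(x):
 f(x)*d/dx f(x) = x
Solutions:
 f(x) = -sqrt(C1 + x^2)
 f(x) = sqrt(C1 + x^2)


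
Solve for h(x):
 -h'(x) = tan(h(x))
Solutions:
 h(x) = pi - asin(C1*exp(-x))
 h(x) = asin(C1*exp(-x))


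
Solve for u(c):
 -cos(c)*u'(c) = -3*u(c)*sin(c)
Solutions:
 u(c) = C1/cos(c)^3


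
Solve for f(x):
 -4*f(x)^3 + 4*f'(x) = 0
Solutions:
 f(x) = -sqrt(2)*sqrt(-1/(C1 + x))/2
 f(x) = sqrt(2)*sqrt(-1/(C1 + x))/2


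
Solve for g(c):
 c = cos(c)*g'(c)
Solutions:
 g(c) = C1 + Integral(c/cos(c), c)


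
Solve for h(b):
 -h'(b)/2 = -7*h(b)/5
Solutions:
 h(b) = C1*exp(14*b/5)


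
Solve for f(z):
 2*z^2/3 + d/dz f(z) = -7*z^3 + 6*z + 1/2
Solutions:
 f(z) = C1 - 7*z^4/4 - 2*z^3/9 + 3*z^2 + z/2


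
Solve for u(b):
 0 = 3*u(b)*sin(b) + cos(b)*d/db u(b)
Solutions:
 u(b) = C1*cos(b)^3


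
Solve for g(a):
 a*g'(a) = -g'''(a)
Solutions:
 g(a) = C1 + Integral(C2*airyai(-a) + C3*airybi(-a), a)


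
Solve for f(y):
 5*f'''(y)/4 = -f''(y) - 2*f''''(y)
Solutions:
 f(y) = C1 + C2*y + (C3*sin(sqrt(103)*y/16) + C4*cos(sqrt(103)*y/16))*exp(-5*y/16)


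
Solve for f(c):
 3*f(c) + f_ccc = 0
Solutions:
 f(c) = C3*exp(-3^(1/3)*c) + (C1*sin(3^(5/6)*c/2) + C2*cos(3^(5/6)*c/2))*exp(3^(1/3)*c/2)


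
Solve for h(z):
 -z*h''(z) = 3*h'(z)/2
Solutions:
 h(z) = C1 + C2/sqrt(z)


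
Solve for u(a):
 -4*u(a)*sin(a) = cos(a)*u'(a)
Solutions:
 u(a) = C1*cos(a)^4


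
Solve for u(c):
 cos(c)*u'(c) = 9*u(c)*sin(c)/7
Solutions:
 u(c) = C1/cos(c)^(9/7)


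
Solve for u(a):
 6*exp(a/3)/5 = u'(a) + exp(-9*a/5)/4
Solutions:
 u(a) = C1 + 18*exp(a/3)/5 + 5*exp(-9*a/5)/36


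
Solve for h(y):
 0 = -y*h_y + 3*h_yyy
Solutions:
 h(y) = C1 + Integral(C2*airyai(3^(2/3)*y/3) + C3*airybi(3^(2/3)*y/3), y)


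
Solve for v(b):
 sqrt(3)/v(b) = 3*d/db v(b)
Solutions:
 v(b) = -sqrt(C1 + 6*sqrt(3)*b)/3
 v(b) = sqrt(C1 + 6*sqrt(3)*b)/3


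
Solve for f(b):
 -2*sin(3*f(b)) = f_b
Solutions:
 f(b) = -acos((-C1 - exp(12*b))/(C1 - exp(12*b)))/3 + 2*pi/3
 f(b) = acos((-C1 - exp(12*b))/(C1 - exp(12*b)))/3


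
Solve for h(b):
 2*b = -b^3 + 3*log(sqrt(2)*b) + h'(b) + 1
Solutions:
 h(b) = C1 + b^4/4 + b^2 - 3*b*log(b) - 3*b*log(2)/2 + 2*b


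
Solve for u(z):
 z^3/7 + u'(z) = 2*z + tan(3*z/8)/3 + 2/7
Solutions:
 u(z) = C1 - z^4/28 + z^2 + 2*z/7 - 8*log(cos(3*z/8))/9


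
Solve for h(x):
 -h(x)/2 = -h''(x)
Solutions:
 h(x) = C1*exp(-sqrt(2)*x/2) + C2*exp(sqrt(2)*x/2)


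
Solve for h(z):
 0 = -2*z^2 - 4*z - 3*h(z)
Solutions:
 h(z) = 2*z*(-z - 2)/3


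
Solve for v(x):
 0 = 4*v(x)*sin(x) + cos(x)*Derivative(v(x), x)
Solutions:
 v(x) = C1*cos(x)^4


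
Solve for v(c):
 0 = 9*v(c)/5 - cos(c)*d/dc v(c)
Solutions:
 v(c) = C1*(sin(c) + 1)^(9/10)/(sin(c) - 1)^(9/10)


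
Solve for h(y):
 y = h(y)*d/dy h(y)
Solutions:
 h(y) = -sqrt(C1 + y^2)
 h(y) = sqrt(C1 + y^2)


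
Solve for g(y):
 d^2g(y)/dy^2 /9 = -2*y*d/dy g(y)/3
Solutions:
 g(y) = C1 + C2*erf(sqrt(3)*y)


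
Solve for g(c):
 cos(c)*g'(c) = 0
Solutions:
 g(c) = C1


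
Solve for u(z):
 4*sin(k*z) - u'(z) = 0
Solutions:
 u(z) = C1 - 4*cos(k*z)/k


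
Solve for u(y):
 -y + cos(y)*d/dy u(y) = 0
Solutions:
 u(y) = C1 + Integral(y/cos(y), y)


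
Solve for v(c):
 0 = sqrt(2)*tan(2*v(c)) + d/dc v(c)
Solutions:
 v(c) = -asin(C1*exp(-2*sqrt(2)*c))/2 + pi/2
 v(c) = asin(C1*exp(-2*sqrt(2)*c))/2


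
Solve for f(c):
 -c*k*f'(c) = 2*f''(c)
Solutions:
 f(c) = Piecewise((-sqrt(pi)*C1*erf(c*sqrt(k)/2)/sqrt(k) - C2, (k > 0) | (k < 0)), (-C1*c - C2, True))


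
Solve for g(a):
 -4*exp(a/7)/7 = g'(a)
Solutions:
 g(a) = C1 - 4*exp(a/7)


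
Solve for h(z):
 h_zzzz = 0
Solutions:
 h(z) = C1 + C2*z + C3*z^2 + C4*z^3


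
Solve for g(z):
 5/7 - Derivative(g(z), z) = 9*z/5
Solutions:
 g(z) = C1 - 9*z^2/10 + 5*z/7


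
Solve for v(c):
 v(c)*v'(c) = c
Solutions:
 v(c) = -sqrt(C1 + c^2)
 v(c) = sqrt(C1 + c^2)


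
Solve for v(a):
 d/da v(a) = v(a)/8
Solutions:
 v(a) = C1*exp(a/8)


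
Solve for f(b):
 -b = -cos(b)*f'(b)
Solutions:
 f(b) = C1 + Integral(b/cos(b), b)


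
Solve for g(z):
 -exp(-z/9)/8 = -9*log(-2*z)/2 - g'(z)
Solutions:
 g(z) = C1 - 9*z*log(-z)/2 + 9*z*(1 - log(2))/2 - 9*exp(-z/9)/8


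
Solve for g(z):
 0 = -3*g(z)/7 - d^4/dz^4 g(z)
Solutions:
 g(z) = (C1*sin(sqrt(2)*3^(1/4)*7^(3/4)*z/14) + C2*cos(sqrt(2)*3^(1/4)*7^(3/4)*z/14))*exp(-sqrt(2)*3^(1/4)*7^(3/4)*z/14) + (C3*sin(sqrt(2)*3^(1/4)*7^(3/4)*z/14) + C4*cos(sqrt(2)*3^(1/4)*7^(3/4)*z/14))*exp(sqrt(2)*3^(1/4)*7^(3/4)*z/14)


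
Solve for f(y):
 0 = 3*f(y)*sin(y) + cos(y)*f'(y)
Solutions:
 f(y) = C1*cos(y)^3


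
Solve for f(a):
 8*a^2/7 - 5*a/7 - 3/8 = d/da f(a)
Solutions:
 f(a) = C1 + 8*a^3/21 - 5*a^2/14 - 3*a/8


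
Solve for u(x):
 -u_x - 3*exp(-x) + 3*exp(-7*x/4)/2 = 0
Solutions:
 u(x) = C1 + 3*exp(-x) - 6*exp(-7*x/4)/7


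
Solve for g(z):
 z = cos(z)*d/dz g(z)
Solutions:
 g(z) = C1 + Integral(z/cos(z), z)


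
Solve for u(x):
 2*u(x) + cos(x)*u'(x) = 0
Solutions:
 u(x) = C1*(sin(x) - 1)/(sin(x) + 1)


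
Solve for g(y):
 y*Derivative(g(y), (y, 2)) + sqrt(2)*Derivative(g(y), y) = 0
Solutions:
 g(y) = C1 + C2*y^(1 - sqrt(2))


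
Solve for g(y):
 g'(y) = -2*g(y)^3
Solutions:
 g(y) = -sqrt(2)*sqrt(-1/(C1 - 2*y))/2
 g(y) = sqrt(2)*sqrt(-1/(C1 - 2*y))/2


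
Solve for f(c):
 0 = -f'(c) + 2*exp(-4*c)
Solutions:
 f(c) = C1 - exp(-4*c)/2


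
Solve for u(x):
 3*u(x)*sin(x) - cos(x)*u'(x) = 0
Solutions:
 u(x) = C1/cos(x)^3


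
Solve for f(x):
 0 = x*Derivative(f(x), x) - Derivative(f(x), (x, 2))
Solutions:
 f(x) = C1 + C2*erfi(sqrt(2)*x/2)


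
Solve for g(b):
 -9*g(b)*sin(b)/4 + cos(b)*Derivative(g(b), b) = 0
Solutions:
 g(b) = C1/cos(b)^(9/4)


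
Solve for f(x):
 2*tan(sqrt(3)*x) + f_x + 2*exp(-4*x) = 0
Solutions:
 f(x) = C1 - sqrt(3)*log(tan(sqrt(3)*x)^2 + 1)/3 + exp(-4*x)/2


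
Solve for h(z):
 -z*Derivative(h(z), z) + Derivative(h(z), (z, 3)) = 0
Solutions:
 h(z) = C1 + Integral(C2*airyai(z) + C3*airybi(z), z)


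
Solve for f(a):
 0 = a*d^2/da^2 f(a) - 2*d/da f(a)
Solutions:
 f(a) = C1 + C2*a^3


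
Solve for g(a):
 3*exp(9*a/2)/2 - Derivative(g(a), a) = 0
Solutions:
 g(a) = C1 + exp(9*a/2)/3


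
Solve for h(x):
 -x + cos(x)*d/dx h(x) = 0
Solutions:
 h(x) = C1 + Integral(x/cos(x), x)


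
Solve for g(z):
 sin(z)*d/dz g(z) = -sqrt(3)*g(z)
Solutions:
 g(z) = C1*(cos(z) + 1)^(sqrt(3)/2)/(cos(z) - 1)^(sqrt(3)/2)


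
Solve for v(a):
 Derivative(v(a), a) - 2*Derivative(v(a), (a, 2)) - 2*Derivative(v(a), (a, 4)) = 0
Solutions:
 v(a) = C1 + C2*exp(6^(1/3)*a*(-(9 + sqrt(129))^(1/3) + 2*6^(1/3)/(9 + sqrt(129))^(1/3))/12)*sin(2^(1/3)*3^(1/6)*a*(6*2^(1/3)/(9 + sqrt(129))^(1/3) + 3^(2/3)*(9 + sqrt(129))^(1/3))/12) + C3*exp(6^(1/3)*a*(-(9 + sqrt(129))^(1/3) + 2*6^(1/3)/(9 + sqrt(129))^(1/3))/12)*cos(2^(1/3)*3^(1/6)*a*(6*2^(1/3)/(9 + sqrt(129))^(1/3) + 3^(2/3)*(9 + sqrt(129))^(1/3))/12) + C4*exp(-6^(1/3)*a*(-(9 + sqrt(129))^(1/3) + 2*6^(1/3)/(9 + sqrt(129))^(1/3))/6)


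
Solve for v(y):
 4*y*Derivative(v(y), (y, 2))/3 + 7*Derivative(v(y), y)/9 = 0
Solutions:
 v(y) = C1 + C2*y^(5/12)


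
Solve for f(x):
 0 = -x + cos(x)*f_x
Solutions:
 f(x) = C1 + Integral(x/cos(x), x)


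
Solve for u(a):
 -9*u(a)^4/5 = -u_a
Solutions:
 u(a) = 5^(1/3)*(-1/(C1 + 27*a))^(1/3)
 u(a) = 5^(1/3)*(-1/(C1 + 9*a))^(1/3)*(-3^(2/3) - 3*3^(1/6)*I)/6
 u(a) = 5^(1/3)*(-1/(C1 + 9*a))^(1/3)*(-3^(2/3) + 3*3^(1/6)*I)/6


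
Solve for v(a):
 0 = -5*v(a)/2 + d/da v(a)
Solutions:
 v(a) = C1*exp(5*a/2)


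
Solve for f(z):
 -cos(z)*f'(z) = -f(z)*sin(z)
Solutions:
 f(z) = C1/cos(z)


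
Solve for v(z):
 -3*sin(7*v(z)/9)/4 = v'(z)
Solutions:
 3*z/4 + 9*log(cos(7*v(z)/9) - 1)/14 - 9*log(cos(7*v(z)/9) + 1)/14 = C1


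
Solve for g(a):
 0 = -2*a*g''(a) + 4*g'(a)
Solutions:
 g(a) = C1 + C2*a^3


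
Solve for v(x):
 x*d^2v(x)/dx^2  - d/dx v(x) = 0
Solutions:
 v(x) = C1 + C2*x^2


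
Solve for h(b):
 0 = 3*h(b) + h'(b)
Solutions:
 h(b) = C1*exp(-3*b)


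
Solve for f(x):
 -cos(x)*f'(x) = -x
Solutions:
 f(x) = C1 + Integral(x/cos(x), x)


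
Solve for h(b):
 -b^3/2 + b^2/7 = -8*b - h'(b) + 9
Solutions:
 h(b) = C1 + b^4/8 - b^3/21 - 4*b^2 + 9*b


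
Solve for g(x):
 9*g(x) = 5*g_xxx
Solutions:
 g(x) = C3*exp(15^(2/3)*x/5) + (C1*sin(3*3^(1/6)*5^(2/3)*x/10) + C2*cos(3*3^(1/6)*5^(2/3)*x/10))*exp(-15^(2/3)*x/10)


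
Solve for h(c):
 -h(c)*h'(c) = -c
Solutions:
 h(c) = -sqrt(C1 + c^2)
 h(c) = sqrt(C1 + c^2)


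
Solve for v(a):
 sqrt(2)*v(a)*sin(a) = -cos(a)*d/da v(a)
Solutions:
 v(a) = C1*cos(a)^(sqrt(2))


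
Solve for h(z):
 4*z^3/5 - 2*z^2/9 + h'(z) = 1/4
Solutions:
 h(z) = C1 - z^4/5 + 2*z^3/27 + z/4


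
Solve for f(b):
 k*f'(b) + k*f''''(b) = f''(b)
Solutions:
 f(b) = C1 + C2*exp(2^(1/3)*b*(6^(1/3)*(sqrt(3)*sqrt(27 - 4/k^3) + 9)^(1/3)/12 - 2^(1/3)*3^(5/6)*I*(sqrt(3)*sqrt(27 - 4/k^3) + 9)^(1/3)/12 - 2/(k*(-3^(1/3) + 3^(5/6)*I)*(sqrt(3)*sqrt(27 - 4/k^3) + 9)^(1/3)))) + C3*exp(2^(1/3)*b*(6^(1/3)*(sqrt(3)*sqrt(27 - 4/k^3) + 9)^(1/3)/12 + 2^(1/3)*3^(5/6)*I*(sqrt(3)*sqrt(27 - 4/k^3) + 9)^(1/3)/12 + 2/(k*(3^(1/3) + 3^(5/6)*I)*(sqrt(3)*sqrt(27 - 4/k^3) + 9)^(1/3)))) + C4*exp(-6^(1/3)*b*(2^(1/3)*(sqrt(3)*sqrt(27 - 4/k^3) + 9)^(1/3) + 2*3^(1/3)/(k*(sqrt(3)*sqrt(27 - 4/k^3) + 9)^(1/3)))/6)


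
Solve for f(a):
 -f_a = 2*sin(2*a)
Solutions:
 f(a) = C1 + cos(2*a)


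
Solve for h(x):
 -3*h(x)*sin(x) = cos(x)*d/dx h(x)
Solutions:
 h(x) = C1*cos(x)^3


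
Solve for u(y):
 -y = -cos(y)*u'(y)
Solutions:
 u(y) = C1 + Integral(y/cos(y), y)


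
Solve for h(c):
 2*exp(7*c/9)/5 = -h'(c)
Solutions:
 h(c) = C1 - 18*exp(7*c/9)/35


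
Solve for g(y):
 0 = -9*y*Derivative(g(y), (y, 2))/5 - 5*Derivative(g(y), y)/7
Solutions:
 g(y) = C1 + C2*y^(38/63)


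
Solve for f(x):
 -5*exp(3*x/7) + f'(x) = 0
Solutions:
 f(x) = C1 + 35*exp(3*x/7)/3


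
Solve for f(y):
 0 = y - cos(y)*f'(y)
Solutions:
 f(y) = C1 + Integral(y/cos(y), y)


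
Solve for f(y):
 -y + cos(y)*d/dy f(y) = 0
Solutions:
 f(y) = C1 + Integral(y/cos(y), y)


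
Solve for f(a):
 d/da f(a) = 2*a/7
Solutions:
 f(a) = C1 + a^2/7


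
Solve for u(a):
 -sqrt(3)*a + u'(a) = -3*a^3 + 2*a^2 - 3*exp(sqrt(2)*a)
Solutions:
 u(a) = C1 - 3*a^4/4 + 2*a^3/3 + sqrt(3)*a^2/2 - 3*sqrt(2)*exp(sqrt(2)*a)/2


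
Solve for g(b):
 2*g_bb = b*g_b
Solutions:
 g(b) = C1 + C2*erfi(b/2)


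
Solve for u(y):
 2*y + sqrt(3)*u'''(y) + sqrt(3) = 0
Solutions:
 u(y) = C1 + C2*y + C3*y^2 - sqrt(3)*y^4/36 - y^3/6


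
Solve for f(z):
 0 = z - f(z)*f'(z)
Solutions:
 f(z) = -sqrt(C1 + z^2)
 f(z) = sqrt(C1 + z^2)


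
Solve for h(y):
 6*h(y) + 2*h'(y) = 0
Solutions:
 h(y) = C1*exp(-3*y)


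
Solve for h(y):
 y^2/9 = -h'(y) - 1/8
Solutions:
 h(y) = C1 - y^3/27 - y/8


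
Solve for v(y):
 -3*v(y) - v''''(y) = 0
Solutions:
 v(y) = (C1*sin(sqrt(2)*3^(1/4)*y/2) + C2*cos(sqrt(2)*3^(1/4)*y/2))*exp(-sqrt(2)*3^(1/4)*y/2) + (C3*sin(sqrt(2)*3^(1/4)*y/2) + C4*cos(sqrt(2)*3^(1/4)*y/2))*exp(sqrt(2)*3^(1/4)*y/2)


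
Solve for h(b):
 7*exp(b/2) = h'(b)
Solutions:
 h(b) = C1 + 14*exp(b/2)


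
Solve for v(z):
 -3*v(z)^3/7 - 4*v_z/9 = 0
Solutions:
 v(z) = -sqrt(14)*sqrt(-1/(C1 - 27*z))
 v(z) = sqrt(14)*sqrt(-1/(C1 - 27*z))


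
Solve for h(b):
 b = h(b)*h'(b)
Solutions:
 h(b) = -sqrt(C1 + b^2)
 h(b) = sqrt(C1 + b^2)


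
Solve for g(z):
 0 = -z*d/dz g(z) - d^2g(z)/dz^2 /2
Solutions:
 g(z) = C1 + C2*erf(z)


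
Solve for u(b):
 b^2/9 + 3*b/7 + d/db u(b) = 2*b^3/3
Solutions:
 u(b) = C1 + b^4/6 - b^3/27 - 3*b^2/14


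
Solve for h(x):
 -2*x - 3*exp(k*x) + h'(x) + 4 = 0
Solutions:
 h(x) = C1 + x^2 - 4*x + 3*exp(k*x)/k


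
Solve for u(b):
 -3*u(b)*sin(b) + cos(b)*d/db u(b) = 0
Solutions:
 u(b) = C1/cos(b)^3


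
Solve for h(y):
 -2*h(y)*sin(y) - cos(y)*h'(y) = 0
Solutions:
 h(y) = C1*cos(y)^2


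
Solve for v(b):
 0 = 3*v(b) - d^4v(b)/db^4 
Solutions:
 v(b) = C1*exp(-3^(1/4)*b) + C2*exp(3^(1/4)*b) + C3*sin(3^(1/4)*b) + C4*cos(3^(1/4)*b)


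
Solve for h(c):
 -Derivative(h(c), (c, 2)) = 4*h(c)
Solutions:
 h(c) = C1*sin(2*c) + C2*cos(2*c)


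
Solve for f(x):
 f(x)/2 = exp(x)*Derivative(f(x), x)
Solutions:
 f(x) = C1*exp(-exp(-x)/2)


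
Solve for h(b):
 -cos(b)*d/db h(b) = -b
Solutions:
 h(b) = C1 + Integral(b/cos(b), b)


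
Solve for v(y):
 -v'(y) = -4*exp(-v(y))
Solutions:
 v(y) = log(C1 + 4*y)


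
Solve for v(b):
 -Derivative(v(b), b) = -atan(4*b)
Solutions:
 v(b) = C1 + b*atan(4*b) - log(16*b^2 + 1)/8


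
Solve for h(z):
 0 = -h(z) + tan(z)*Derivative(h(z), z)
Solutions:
 h(z) = C1*sin(z)


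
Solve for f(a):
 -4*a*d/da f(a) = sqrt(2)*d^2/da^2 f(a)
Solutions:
 f(a) = C1 + C2*erf(2^(1/4)*a)


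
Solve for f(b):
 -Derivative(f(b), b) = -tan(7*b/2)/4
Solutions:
 f(b) = C1 - log(cos(7*b/2))/14


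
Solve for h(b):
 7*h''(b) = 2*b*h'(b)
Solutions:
 h(b) = C1 + C2*erfi(sqrt(7)*b/7)


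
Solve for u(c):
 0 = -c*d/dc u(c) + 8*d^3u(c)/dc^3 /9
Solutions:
 u(c) = C1 + Integral(C2*airyai(3^(2/3)*c/2) + C3*airybi(3^(2/3)*c/2), c)


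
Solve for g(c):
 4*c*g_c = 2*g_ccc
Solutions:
 g(c) = C1 + Integral(C2*airyai(2^(1/3)*c) + C3*airybi(2^(1/3)*c), c)


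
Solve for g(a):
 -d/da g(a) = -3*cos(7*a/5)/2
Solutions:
 g(a) = C1 + 15*sin(7*a/5)/14


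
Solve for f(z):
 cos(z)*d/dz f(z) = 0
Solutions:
 f(z) = C1


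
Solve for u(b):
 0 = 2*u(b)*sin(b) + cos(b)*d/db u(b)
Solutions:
 u(b) = C1*cos(b)^2


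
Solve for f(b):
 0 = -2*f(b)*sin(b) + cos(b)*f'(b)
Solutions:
 f(b) = C1/cos(b)^2


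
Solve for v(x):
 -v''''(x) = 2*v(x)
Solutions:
 v(x) = (C1*sin(2^(3/4)*x/2) + C2*cos(2^(3/4)*x/2))*exp(-2^(3/4)*x/2) + (C3*sin(2^(3/4)*x/2) + C4*cos(2^(3/4)*x/2))*exp(2^(3/4)*x/2)


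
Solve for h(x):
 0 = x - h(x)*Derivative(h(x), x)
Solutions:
 h(x) = -sqrt(C1 + x^2)
 h(x) = sqrt(C1 + x^2)


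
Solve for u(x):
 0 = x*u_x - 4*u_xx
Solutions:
 u(x) = C1 + C2*erfi(sqrt(2)*x/4)


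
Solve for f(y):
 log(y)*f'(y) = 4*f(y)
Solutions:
 f(y) = C1*exp(4*li(y))


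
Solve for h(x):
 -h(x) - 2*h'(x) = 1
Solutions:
 h(x) = C1*exp(-x/2) - 1


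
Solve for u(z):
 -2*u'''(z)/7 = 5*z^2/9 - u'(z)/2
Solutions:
 u(z) = C1 + C2*exp(-sqrt(7)*z/2) + C3*exp(sqrt(7)*z/2) + 10*z^3/27 + 80*z/63


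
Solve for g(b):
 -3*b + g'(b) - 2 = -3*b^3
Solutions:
 g(b) = C1 - 3*b^4/4 + 3*b^2/2 + 2*b


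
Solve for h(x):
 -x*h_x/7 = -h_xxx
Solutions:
 h(x) = C1 + Integral(C2*airyai(7^(2/3)*x/7) + C3*airybi(7^(2/3)*x/7), x)


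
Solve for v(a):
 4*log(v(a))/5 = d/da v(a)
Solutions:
 li(v(a)) = C1 + 4*a/5


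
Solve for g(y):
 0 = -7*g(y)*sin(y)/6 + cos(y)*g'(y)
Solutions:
 g(y) = C1/cos(y)^(7/6)


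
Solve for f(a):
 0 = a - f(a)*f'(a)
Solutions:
 f(a) = -sqrt(C1 + a^2)
 f(a) = sqrt(C1 + a^2)


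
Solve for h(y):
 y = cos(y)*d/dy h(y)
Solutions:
 h(y) = C1 + Integral(y/cos(y), y)


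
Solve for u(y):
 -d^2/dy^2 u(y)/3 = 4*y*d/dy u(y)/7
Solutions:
 u(y) = C1 + C2*erf(sqrt(42)*y/7)


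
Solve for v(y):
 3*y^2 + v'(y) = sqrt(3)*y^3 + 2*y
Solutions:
 v(y) = C1 + sqrt(3)*y^4/4 - y^3 + y^2


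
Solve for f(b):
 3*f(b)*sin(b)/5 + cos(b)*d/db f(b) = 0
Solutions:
 f(b) = C1*cos(b)^(3/5)


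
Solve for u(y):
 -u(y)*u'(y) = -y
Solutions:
 u(y) = -sqrt(C1 + y^2)
 u(y) = sqrt(C1 + y^2)


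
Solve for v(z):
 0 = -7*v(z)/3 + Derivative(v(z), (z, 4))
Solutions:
 v(z) = C1*exp(-3^(3/4)*7^(1/4)*z/3) + C2*exp(3^(3/4)*7^(1/4)*z/3) + C3*sin(3^(3/4)*7^(1/4)*z/3) + C4*cos(3^(3/4)*7^(1/4)*z/3)


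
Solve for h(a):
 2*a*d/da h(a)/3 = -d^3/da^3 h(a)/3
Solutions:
 h(a) = C1 + Integral(C2*airyai(-2^(1/3)*a) + C3*airybi(-2^(1/3)*a), a)


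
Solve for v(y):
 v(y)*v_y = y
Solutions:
 v(y) = -sqrt(C1 + y^2)
 v(y) = sqrt(C1 + y^2)


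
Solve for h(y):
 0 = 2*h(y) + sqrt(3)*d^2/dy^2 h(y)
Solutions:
 h(y) = C1*sin(sqrt(2)*3^(3/4)*y/3) + C2*cos(sqrt(2)*3^(3/4)*y/3)


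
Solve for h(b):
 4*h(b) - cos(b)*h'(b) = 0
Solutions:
 h(b) = C1*(sin(b)^2 + 2*sin(b) + 1)/(sin(b)^2 - 2*sin(b) + 1)


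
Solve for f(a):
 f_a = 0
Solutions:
 f(a) = C1


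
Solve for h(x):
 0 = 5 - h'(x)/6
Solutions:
 h(x) = C1 + 30*x


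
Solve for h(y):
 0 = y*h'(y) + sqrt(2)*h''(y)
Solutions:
 h(y) = C1 + C2*erf(2^(1/4)*y/2)


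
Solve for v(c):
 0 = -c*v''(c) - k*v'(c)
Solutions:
 v(c) = C1 + c^(1 - re(k))*(C2*sin(log(c)*Abs(im(k))) + C3*cos(log(c)*im(k)))


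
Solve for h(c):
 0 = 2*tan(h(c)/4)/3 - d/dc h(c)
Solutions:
 h(c) = -4*asin(C1*exp(c/6)) + 4*pi
 h(c) = 4*asin(C1*exp(c/6))


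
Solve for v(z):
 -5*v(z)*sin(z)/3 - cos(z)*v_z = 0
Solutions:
 v(z) = C1*cos(z)^(5/3)


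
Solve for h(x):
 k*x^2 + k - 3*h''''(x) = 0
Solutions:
 h(x) = C1 + C2*x + C3*x^2 + C4*x^3 + k*x^6/1080 + k*x^4/72


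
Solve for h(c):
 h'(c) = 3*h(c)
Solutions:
 h(c) = C1*exp(3*c)


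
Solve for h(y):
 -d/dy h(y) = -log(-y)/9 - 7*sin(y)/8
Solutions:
 h(y) = C1 + y*log(-y)/9 - y/9 - 7*cos(y)/8


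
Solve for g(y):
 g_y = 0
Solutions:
 g(y) = C1


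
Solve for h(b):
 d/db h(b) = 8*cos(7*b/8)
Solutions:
 h(b) = C1 + 64*sin(7*b/8)/7


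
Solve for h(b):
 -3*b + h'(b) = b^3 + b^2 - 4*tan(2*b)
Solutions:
 h(b) = C1 + b^4/4 + b^3/3 + 3*b^2/2 + 2*log(cos(2*b))


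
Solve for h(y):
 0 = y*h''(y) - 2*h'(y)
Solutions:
 h(y) = C1 + C2*y^3


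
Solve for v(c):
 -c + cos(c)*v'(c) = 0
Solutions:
 v(c) = C1 + Integral(c/cos(c), c)


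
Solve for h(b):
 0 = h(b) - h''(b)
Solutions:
 h(b) = C1*exp(-b) + C2*exp(b)


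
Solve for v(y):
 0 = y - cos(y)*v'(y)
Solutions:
 v(y) = C1 + Integral(y/cos(y), y)


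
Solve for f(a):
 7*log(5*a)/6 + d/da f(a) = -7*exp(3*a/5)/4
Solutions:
 f(a) = C1 - 7*a*log(a)/6 + 7*a*(1 - log(5))/6 - 35*exp(3*a/5)/12


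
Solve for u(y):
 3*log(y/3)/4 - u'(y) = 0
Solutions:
 u(y) = C1 + 3*y*log(y)/4 - 3*y*log(3)/4 - 3*y/4


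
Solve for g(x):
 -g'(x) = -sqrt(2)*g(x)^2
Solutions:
 g(x) = -1/(C1 + sqrt(2)*x)


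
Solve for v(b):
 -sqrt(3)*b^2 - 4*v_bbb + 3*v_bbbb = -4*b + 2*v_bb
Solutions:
 v(b) = C1 + C2*b + C3*exp(b*(2 - sqrt(10))/3) + C4*exp(b*(2 + sqrt(10))/3) - sqrt(3)*b^4/24 + b^3*(1 + sqrt(3))/3 + b^2*(-11*sqrt(3)/4 - 2)


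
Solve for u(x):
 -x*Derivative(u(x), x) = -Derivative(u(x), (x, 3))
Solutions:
 u(x) = C1 + Integral(C2*airyai(x) + C3*airybi(x), x)


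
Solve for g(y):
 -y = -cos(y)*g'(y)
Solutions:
 g(y) = C1 + Integral(y/cos(y), y)


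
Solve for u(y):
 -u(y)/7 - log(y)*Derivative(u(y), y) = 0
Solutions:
 u(y) = C1*exp(-li(y)/7)


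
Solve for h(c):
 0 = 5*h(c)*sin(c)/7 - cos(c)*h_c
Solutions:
 h(c) = C1/cos(c)^(5/7)


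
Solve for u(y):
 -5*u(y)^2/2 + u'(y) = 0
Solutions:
 u(y) = -2/(C1 + 5*y)


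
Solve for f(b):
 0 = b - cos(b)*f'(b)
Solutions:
 f(b) = C1 + Integral(b/cos(b), b)


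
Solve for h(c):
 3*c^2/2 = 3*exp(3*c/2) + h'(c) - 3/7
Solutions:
 h(c) = C1 + c^3/2 + 3*c/7 - 2*exp(3*c/2)


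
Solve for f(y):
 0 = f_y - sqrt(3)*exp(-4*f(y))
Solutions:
 f(y) = log(-I*(C1 + 4*sqrt(3)*y)^(1/4))
 f(y) = log(I*(C1 + 4*sqrt(3)*y)^(1/4))
 f(y) = log(-(C1 + 4*sqrt(3)*y)^(1/4))
 f(y) = log(C1 + 4*sqrt(3)*y)/4


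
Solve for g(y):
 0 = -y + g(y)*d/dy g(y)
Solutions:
 g(y) = -sqrt(C1 + y^2)
 g(y) = sqrt(C1 + y^2)


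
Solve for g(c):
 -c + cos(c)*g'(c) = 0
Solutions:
 g(c) = C1 + Integral(c/cos(c), c)


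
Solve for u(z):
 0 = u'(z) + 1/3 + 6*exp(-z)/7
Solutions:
 u(z) = C1 - z/3 + 6*exp(-z)/7


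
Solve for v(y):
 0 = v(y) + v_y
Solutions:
 v(y) = C1*exp(-y)


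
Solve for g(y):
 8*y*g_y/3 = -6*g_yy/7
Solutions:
 g(y) = C1 + C2*erf(sqrt(14)*y/3)


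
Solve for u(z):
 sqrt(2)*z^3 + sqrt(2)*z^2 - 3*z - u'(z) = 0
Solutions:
 u(z) = C1 + sqrt(2)*z^4/4 + sqrt(2)*z^3/3 - 3*z^2/2


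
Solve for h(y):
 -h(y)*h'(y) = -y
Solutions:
 h(y) = -sqrt(C1 + y^2)
 h(y) = sqrt(C1 + y^2)


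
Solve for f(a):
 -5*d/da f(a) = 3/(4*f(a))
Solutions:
 f(a) = -sqrt(C1 - 30*a)/10
 f(a) = sqrt(C1 - 30*a)/10


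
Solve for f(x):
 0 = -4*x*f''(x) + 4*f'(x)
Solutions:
 f(x) = C1 + C2*x^2


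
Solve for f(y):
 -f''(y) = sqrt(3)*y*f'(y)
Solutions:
 f(y) = C1 + C2*erf(sqrt(2)*3^(1/4)*y/2)


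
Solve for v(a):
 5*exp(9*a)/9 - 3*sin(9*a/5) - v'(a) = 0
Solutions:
 v(a) = C1 + 5*exp(9*a)/81 + 5*cos(9*a/5)/3


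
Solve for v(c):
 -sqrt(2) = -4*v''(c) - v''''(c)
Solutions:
 v(c) = C1 + C2*c + C3*sin(2*c) + C4*cos(2*c) + sqrt(2)*c^2/8


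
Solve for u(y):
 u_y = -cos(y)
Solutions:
 u(y) = C1 - sin(y)


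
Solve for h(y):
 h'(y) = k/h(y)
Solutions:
 h(y) = -sqrt(C1 + 2*k*y)
 h(y) = sqrt(C1 + 2*k*y)


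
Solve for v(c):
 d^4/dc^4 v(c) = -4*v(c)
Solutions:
 v(c) = (C1*sin(c) + C2*cos(c))*exp(-c) + (C3*sin(c) + C4*cos(c))*exp(c)


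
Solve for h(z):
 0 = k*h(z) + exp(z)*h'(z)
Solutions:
 h(z) = C1*exp(k*exp(-z))


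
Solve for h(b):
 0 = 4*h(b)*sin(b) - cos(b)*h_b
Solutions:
 h(b) = C1/cos(b)^4


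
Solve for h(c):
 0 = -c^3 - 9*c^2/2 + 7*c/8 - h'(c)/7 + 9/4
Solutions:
 h(c) = C1 - 7*c^4/4 - 21*c^3/2 + 49*c^2/16 + 63*c/4


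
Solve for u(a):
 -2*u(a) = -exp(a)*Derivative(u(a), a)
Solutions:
 u(a) = C1*exp(-2*exp(-a))


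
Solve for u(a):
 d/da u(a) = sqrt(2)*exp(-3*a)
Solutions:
 u(a) = C1 - sqrt(2)*exp(-3*a)/3


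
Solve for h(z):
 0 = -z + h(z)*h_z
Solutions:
 h(z) = -sqrt(C1 + z^2)
 h(z) = sqrt(C1 + z^2)


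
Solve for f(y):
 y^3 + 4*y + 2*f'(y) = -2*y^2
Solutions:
 f(y) = C1 - y^4/8 - y^3/3 - y^2


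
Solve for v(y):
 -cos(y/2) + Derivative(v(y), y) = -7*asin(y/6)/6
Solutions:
 v(y) = C1 - 7*y*asin(y/6)/6 - 7*sqrt(36 - y^2)/6 + 2*sin(y/2)


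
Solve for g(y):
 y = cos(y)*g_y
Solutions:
 g(y) = C1 + Integral(y/cos(y), y)


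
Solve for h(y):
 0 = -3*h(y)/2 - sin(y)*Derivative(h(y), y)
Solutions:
 h(y) = C1*(cos(y) + 1)^(3/4)/(cos(y) - 1)^(3/4)


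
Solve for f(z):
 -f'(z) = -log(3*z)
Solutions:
 f(z) = C1 + z*log(z) - z + z*log(3)


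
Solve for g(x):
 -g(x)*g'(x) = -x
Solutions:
 g(x) = -sqrt(C1 + x^2)
 g(x) = sqrt(C1 + x^2)


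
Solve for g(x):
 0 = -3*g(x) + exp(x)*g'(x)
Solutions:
 g(x) = C1*exp(-3*exp(-x))


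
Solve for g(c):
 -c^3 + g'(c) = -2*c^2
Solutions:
 g(c) = C1 + c^4/4 - 2*c^3/3


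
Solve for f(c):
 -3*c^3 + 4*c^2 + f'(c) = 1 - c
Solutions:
 f(c) = C1 + 3*c^4/4 - 4*c^3/3 - c^2/2 + c


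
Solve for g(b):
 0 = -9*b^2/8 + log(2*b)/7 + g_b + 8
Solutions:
 g(b) = C1 + 3*b^3/8 - b*log(b)/7 - 55*b/7 - b*log(2)/7


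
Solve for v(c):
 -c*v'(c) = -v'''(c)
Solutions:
 v(c) = C1 + Integral(C2*airyai(c) + C3*airybi(c), c)


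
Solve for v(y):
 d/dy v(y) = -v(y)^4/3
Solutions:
 v(y) = (-1 - sqrt(3)*I)*(1/(C1 + y))^(1/3)/2
 v(y) = (-1 + sqrt(3)*I)*(1/(C1 + y))^(1/3)/2
 v(y) = (1/(C1 + y))^(1/3)


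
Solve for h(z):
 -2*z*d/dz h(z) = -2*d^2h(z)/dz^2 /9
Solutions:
 h(z) = C1 + C2*erfi(3*sqrt(2)*z/2)


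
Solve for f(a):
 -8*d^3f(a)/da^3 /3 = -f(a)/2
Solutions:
 f(a) = C3*exp(2^(2/3)*3^(1/3)*a/4) + (C1*sin(2^(2/3)*3^(5/6)*a/8) + C2*cos(2^(2/3)*3^(5/6)*a/8))*exp(-2^(2/3)*3^(1/3)*a/8)


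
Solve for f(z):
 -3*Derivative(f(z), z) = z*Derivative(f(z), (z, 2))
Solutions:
 f(z) = C1 + C2/z^2


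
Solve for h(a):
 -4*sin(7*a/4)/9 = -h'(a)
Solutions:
 h(a) = C1 - 16*cos(7*a/4)/63


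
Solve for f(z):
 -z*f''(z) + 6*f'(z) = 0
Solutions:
 f(z) = C1 + C2*z^7


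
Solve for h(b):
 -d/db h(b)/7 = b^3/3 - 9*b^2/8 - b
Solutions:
 h(b) = C1 - 7*b^4/12 + 21*b^3/8 + 7*b^2/2


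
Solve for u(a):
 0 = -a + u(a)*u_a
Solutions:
 u(a) = -sqrt(C1 + a^2)
 u(a) = sqrt(C1 + a^2)


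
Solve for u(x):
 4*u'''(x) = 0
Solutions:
 u(x) = C1 + C2*x + C3*x^2


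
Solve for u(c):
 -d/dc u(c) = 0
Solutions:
 u(c) = C1


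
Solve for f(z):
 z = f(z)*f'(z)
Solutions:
 f(z) = -sqrt(C1 + z^2)
 f(z) = sqrt(C1 + z^2)


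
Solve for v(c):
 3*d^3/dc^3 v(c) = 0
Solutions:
 v(c) = C1 + C2*c + C3*c^2


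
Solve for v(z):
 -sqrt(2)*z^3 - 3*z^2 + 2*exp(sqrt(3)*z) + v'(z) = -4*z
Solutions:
 v(z) = C1 + sqrt(2)*z^4/4 + z^3 - 2*z^2 - 2*sqrt(3)*exp(sqrt(3)*z)/3


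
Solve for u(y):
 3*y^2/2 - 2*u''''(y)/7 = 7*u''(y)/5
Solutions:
 u(y) = C1 + C2*y + C3*sin(7*sqrt(10)*y/10) + C4*cos(7*sqrt(10)*y/10) + 5*y^4/56 - 75*y^2/343


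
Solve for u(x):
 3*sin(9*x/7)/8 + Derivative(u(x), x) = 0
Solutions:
 u(x) = C1 + 7*cos(9*x/7)/24


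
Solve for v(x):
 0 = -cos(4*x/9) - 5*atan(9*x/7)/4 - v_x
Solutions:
 v(x) = C1 - 5*x*atan(9*x/7)/4 + 35*log(81*x^2 + 49)/72 - 9*sin(4*x/9)/4


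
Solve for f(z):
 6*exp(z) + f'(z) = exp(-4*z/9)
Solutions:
 f(z) = C1 - 6*exp(z) - 9*exp(-4*z/9)/4


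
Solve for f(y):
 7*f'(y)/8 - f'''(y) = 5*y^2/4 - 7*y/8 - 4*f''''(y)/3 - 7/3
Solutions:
 f(y) = C1 + C2*exp(y*((sqrt(399) + 20)^(-1/3) + 2 + (sqrt(399) + 20)^(1/3))/8)*sin(sqrt(3)*y*(-(sqrt(399) + 20)^(1/3) + (sqrt(399) + 20)^(-1/3))/8) + C3*exp(y*((sqrt(399) + 20)^(-1/3) + 2 + (sqrt(399) + 20)^(1/3))/8)*cos(sqrt(3)*y*(-(sqrt(399) + 20)^(1/3) + (sqrt(399) + 20)^(-1/3))/8) + C4*exp(y*(-(sqrt(399) + 20)^(1/3) - 1/(sqrt(399) + 20)^(1/3) + 1)/4) + 10*y^3/21 - y^2/2 + 88*y/147


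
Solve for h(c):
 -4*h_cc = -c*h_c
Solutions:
 h(c) = C1 + C2*erfi(sqrt(2)*c/4)


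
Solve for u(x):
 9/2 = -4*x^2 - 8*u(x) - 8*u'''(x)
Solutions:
 u(x) = C3*exp(-x) - x^2/2 + (C1*sin(sqrt(3)*x/2) + C2*cos(sqrt(3)*x/2))*exp(x/2) - 9/16
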